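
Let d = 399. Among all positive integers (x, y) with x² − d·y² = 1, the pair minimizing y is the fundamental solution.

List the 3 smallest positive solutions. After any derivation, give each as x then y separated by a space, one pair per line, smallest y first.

20 1
799 40
31940 1599

√399 → a₀=19, period (1,38); ℓ=2 even so k=1
i=0: a=19 ⇒ p=19, q=1
i=1: a=1 ⇒ p=20, q=1
fundamental: x₁=20, y₁=1  (since 400 − 399·1 = 1)
(20+1√399)^2 = 799 + 40√399
(20+1√399)^3 = 31940 + 1599√399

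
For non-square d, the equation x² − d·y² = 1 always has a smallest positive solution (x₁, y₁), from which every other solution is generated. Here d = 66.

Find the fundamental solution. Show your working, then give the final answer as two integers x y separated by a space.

65 8

√66 → a₀=8, period (8,16); ℓ=2 even so k=1
k=0  a_k=8  p_k/q_k = 8/1
k=1  a_k=8  p_k/q_k = 65/8
→ (65, 8).  Check: 65²=4225, 66·8²=4224, difference 1.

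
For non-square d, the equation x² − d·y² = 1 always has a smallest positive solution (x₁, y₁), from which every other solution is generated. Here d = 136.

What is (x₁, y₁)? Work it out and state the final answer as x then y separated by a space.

35 3

[11; 1,1,1,22] for √136; ℓ=4 ⇒ convergent index 3
i=0: a=11 ⇒ p=11, q=1
…
i=2: a=1 ⇒ p=23, q=2
i=3: a=1 ⇒ p=35, q=3
(x₁, y₁) = (35, 3);  35² − 136·3² = 1 ✓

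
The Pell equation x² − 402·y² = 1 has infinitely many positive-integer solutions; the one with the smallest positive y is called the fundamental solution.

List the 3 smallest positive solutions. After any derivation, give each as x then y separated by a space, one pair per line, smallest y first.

√402 = [20; 20,40, …], period ℓ=2 (even) → k=1
step 0: (20, 1)  from 20·(1,0) + (0,1)
step 1: (401, 20)  from 20·(20,1) + (1,0)
fundamental: x₁=401, y₁=20  (since 160801 − 402·400 = 1)
(x_2, y_2) = (401·401 + 402·20·20, 401·20 + 20·401) = (321601, 16040)
(x_3, y_3) = (401·321601 + 402·20·16040, 401·16040 + 20·321601) = (257923601, 12864060)

401 20
321601 16040
257923601 12864060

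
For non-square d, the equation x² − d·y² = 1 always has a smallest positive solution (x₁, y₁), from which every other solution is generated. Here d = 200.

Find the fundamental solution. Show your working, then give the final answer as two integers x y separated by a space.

99 7

[14; 7,28] for √200; ℓ=2 ⇒ convergent index 1
a_0=14:  p_0=14·1+0=14,  q_0=14·0+1=1
a_1=7:  p_1=7·14+1=99,  q_1=7·1+0=7
fundamental: x₁=99, y₁=7  (since 9801 − 200·49 = 1)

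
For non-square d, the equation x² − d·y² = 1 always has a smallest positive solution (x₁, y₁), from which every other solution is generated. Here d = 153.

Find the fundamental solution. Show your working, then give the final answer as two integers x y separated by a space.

2177 176

√153 = [12; 2,1,2,2,2,1,2,24, …], period ℓ=8 (even) → k=7
step 0: (12, 1)  from 12·(1,0) + (0,1)
…
step 2: (37, 3)  from 1·(25,2) + (12,1)
step 3: (99, 8)  from 2·(37,3) + (25,2)
…
step 6: (804, 65)  from 1·(569,46) + (235,19)
step 7: (2177, 176)  from 2·(804,65) + (569,46)
(x₁, y₁) = (2177, 176);  2177² − 153·176² = 1 ✓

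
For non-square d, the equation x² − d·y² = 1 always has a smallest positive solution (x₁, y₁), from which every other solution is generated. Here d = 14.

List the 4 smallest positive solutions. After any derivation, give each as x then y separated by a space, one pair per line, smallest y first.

√14 = [3; 1,2,1,6, …], period ℓ=4 (even) → k=3
step 0: (3, 1)  from 3·(1,0) + (0,1)
step 1: (4, 1)  from 1·(3,1) + (1,0)
step 2: (11, 3)  from 2·(4,1) + (3,1)
step 3: (15, 4)  from 1·(11,3) + (4,1)
fundamental: x₁=15, y₁=4  (since 225 − 14·16 = 1)
(x_2, y_2) = (15·15 + 14·4·4, 15·4 + 4·15) = (449, 120)
(x_3, y_3) = (15·449 + 14·4·120, 15·120 + 4·449) = (13455, 3596)
(x_4, y_4) = (15·13455 + 14·4·3596, 15·3596 + 4·13455) = (403201, 107760)

15 4
449 120
13455 3596
403201 107760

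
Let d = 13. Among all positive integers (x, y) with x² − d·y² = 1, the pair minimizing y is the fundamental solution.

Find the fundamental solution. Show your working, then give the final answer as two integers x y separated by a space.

√13 = [3; 1,1,1,1,6, …], period ℓ=5 (odd) → k=9
i=0: a=3 ⇒ p=3, q=1
i=1: a=1 ⇒ p=4, q=1
…
i=3: a=1 ⇒ p=11, q=3
i=4: a=1 ⇒ p=18, q=5
i=5: a=6 ⇒ p=119, q=33
i=6: a=1 ⇒ p=137, q=38
…
i=8: a=1 ⇒ p=393, q=109
i=9: a=1 ⇒ p=649, q=180
(x₁, y₁) = (649, 180);  649² − 13·180² = 1 ✓

649 180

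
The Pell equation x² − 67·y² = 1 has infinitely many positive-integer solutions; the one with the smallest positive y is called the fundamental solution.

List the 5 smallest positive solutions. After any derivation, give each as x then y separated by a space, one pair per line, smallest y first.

48842 5967
4771081927 582880428
466058366908226 56938091722785
45526445508292066657 5561940551265649512
4447205302565943872414162 543312600752895615207423

d=67: √d = [8; 5,2,1,1,7,1,1,2,5,16] (ℓ=10, even), read p_9/q_9
k=0  a_k=8  p_k/q_k = 8/1
k=1  a_k=5  p_k/q_k = 41/5
k=2  a_k=2  p_k/q_k = 90/11
k=3  a_k=1  p_k/q_k = 131/16
k=4  a_k=1  p_k/q_k = 221/27
k=5  a_k=7  p_k/q_k = 1678/205
…
k=8  a_k=2  p_k/q_k = 9053/1106
k=9  a_k=5  p_k/q_k = 48842/5967
→ (48842, 5967).  Check: 48842²=2385540964, 67·5967²=2385540963, difference 1.
(x_2, y_2) = (48842·48842 + 67·5967·5967, 48842·5967 + 5967·48842) = (4771081927, 582880428)
(x_3, y_3) = (48842·4771081927 + 67·5967·582880428, 48842·582880428 + 5967·4771081927) = (466058366908226, 56938091722785)
(x_4, y_4) = (48842·466058366908226 + 67·5967·56938091722785, 48842·56938091722785 + 5967·466058366908226) = (45526445508292066657, 5561940551265649512)
(x_5, y_5) = (48842·45526445508292066657 + 67·5967·5561940551265649512, 48842·5561940551265649512 + 5967·45526445508292066657) = (4447205302565943872414162, 543312600752895615207423)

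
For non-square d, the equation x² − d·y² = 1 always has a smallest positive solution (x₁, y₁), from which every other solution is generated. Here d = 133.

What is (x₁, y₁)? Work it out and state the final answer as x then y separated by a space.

2588599 224460

√133 = [11; 1,1,7,5,1,…,1,1,22, …], period ℓ=16 (even) → k=15
a_0=11:  p_0=11·1+0=11,  q_0=11·0+1=1
…
a_3=7:  p_3=7·23+12=173,  q_3=7·2+1=15
a_4=5:  p_4=5·173+23=888,  q_4=5·15+2=77
…
a_6=1:  p_6=1·1061+888=1949,  q_6=1·92+77=169
…
a_10=1:  p_10=1·10979+7969=18948,  q_10=1·952+691=1643
a_11=1:  p_11=1·18948+10979=29927,  q_11=1·1643+952=2595
…
a_13=7:  p_13=7·168583+29927=1210008,  q_13=7·14618+2595=104921
a_14=1:  p_14=1·1210008+168583=1378591,  q_14=1·104921+14618=119539
a_15=1:  p_15=1·1378591+1210008=2588599,  q_15=1·119539+104921=224460
→ (2588599, 224460).  Check: 2588599²=6700844782801, 133·224460²=6700844782800, difference 1.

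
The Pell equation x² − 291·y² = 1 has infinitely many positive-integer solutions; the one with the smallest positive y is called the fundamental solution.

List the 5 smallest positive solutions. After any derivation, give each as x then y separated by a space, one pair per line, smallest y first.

290 17
168199 9860
97555130 5718783
56581807201 3316884280
32817350621450 1923787163617

[17; 17,34] for √291; ℓ=2 ⇒ convergent index 1
a_0=17:  p_0=17·1+0=17,  q_0=17·0+1=1
a_1=17:  p_1=17·17+1=290,  q_1=17·1+0=17
fundamental: x₁=290, y₁=17  (since 84100 − 291·289 = 1)
(290+17√291)^2 = 168199 + 9860√291
(290+17√291)^3 = 97555130 + 5718783√291
(290+17√291)^4 = 56581807201 + 3316884280√291
(290+17√291)^5 = 32817350621450 + 1923787163617√291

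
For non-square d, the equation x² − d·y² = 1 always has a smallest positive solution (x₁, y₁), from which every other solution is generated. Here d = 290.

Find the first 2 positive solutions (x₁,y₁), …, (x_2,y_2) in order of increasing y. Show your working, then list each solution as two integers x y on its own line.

579 34
670481 39372

[17; 34] for √290; ℓ=1 ⇒ convergent index 1
k=0  a_k=17  p_k/q_k = 17/1
k=1  a_k=34  p_k/q_k = 579/34
→ (579, 34).  Check: 579²=335241, 290·34²=335240, difference 1.
n=2: (579,34)∘(579,34) = (579·579+290·34·34, 579·34+34·579) = (670481,39372)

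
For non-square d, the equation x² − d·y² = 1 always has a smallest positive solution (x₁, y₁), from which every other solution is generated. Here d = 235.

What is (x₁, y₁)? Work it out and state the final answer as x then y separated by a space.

√235 → a₀=15, period (3,30); ℓ=2 even so k=1
step 0: (15, 1)  from 15·(1,0) + (0,1)
step 1: (46, 3)  from 3·(15,1) + (1,0)
→ (46, 3).  Check: 46²=2116, 235·3²=2115, difference 1.

46 3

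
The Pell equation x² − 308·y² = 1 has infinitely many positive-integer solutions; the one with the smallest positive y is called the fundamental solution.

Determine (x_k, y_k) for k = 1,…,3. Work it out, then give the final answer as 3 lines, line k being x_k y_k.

√308 → a₀=17, period (1,1,4,1,1,34); ℓ=6 even so k=5
k=0  a_k=17  p_k/q_k = 17/1
k=1  a_k=1  p_k/q_k = 18/1
k=2  a_k=1  p_k/q_k = 35/2
k=3  a_k=4  p_k/q_k = 158/9
k=4  a_k=1  p_k/q_k = 193/11
k=5  a_k=1  p_k/q_k = 351/20
fundamental: x₁=351, y₁=20  (since 123201 − 308·400 = 1)
(351+20√308)^2 = 246401 + 14040√308
(351+20√308)^3 = 172973151 + 9856060√308

351 20
246401 14040
172973151 9856060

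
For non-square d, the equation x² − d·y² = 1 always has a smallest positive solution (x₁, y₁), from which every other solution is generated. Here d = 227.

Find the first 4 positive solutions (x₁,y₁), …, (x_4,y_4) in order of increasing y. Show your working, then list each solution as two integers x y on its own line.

√227 = [15; 15,30, …], period ℓ=2 (even) → k=1
a_0=15:  p_0=15·1+0=15,  q_0=15·0+1=1
a_1=15:  p_1=15·15+1=226,  q_1=15·1+0=15
(x₁, y₁) = (226, 15);  226² − 227·15² = 1 ✓
(x_2, y_2) = (226·226 + 227·15·15, 226·15 + 15·226) = (102151, 6780)
(x_3, y_3) = (226·102151 + 227·15·6780, 226·6780 + 15·102151) = (46172026, 3064545)
(x_4, y_4) = (226·46172026 + 227·15·3064545, 226·3064545 + 15·46172026) = (20869653601, 1385167560)

226 15
102151 6780
46172026 3064545
20869653601 1385167560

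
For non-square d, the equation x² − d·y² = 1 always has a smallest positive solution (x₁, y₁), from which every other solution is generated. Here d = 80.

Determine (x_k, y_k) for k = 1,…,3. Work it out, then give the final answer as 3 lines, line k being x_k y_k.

9 1
161 18
2889 323

√80 = [8; 1,16, …], period ℓ=2 (even) → k=1
k=0  a_k=8  p_k/q_k = 8/1
k=1  a_k=1  p_k/q_k = 9/1
fundamental: x₁=9, y₁=1  (since 81 − 80·1 = 1)
k=2:  x_2 = 9·9+80·1·1 = 161,  y_2 = 9·1+1·9 = 18
k=3:  x_3 = 9·161+80·1·18 = 2889,  y_3 = 9·18+1·161 = 323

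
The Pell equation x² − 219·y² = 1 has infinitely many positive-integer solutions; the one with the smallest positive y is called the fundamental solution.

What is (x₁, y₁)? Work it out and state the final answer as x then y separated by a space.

74 5

√219 = [14; 1,3,1,28, …], period ℓ=4 (even) → k=3
step 0: (14, 1)  from 14·(1,0) + (0,1)
…
step 2: (59, 4)  from 3·(15,1) + (14,1)
step 3: (74, 5)  from 1·(59,4) + (15,1)
→ (74, 5).  Check: 74²=5476, 219·5²=5475, difference 1.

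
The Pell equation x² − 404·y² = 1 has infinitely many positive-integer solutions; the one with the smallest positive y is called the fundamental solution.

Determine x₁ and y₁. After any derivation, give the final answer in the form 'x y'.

201 10

d=404: √d = [20; 10,40] (ℓ=2, even), read p_1/q_1
k=0  a_k=20  p_k/q_k = 20/1
k=1  a_k=10  p_k/q_k = 201/10
fundamental: x₁=201, y₁=10  (since 40401 − 404·100 = 1)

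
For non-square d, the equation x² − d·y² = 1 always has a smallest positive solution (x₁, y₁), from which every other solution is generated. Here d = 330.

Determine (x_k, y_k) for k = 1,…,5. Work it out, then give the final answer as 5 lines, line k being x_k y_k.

109 6
23761 1308
5179789 285138
1129170241 62158776
246153932749 13550328030

√330 = [18; 6,36, …], period ℓ=2 (even) → k=1
i=0: a=18 ⇒ p=18, q=1
i=1: a=6 ⇒ p=109, q=6
(x₁, y₁) = (109, 6);  109² − 330·6² = 1 ✓
n=2: (109,6)∘(109,6) = (109·109+330·6·6, 109·6+6·109) = (23761,1308)
n=3: (23761,1308)∘(109,6) = (109·23761+330·6·1308, 109·1308+6·23761) = (5179789,285138)
n=4: (5179789,285138)∘(109,6) = (109·5179789+330·6·285138, 109·285138+6·5179789) = (1129170241,62158776)
n=5: (1129170241,62158776)∘(109,6) = (109·1129170241+330·6·62158776, 109·62158776+6·1129170241) = (246153932749,13550328030)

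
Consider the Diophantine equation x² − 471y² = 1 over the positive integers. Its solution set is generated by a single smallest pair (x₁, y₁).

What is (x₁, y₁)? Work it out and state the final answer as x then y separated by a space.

7838695 361188

[21; 1,2,2,1,3,…,2,1,42] for √471; ℓ=14 ⇒ convergent index 13
i=0: a=21 ⇒ p=21, q=1
…
i=4: a=1 ⇒ p=217, q=10
i=5: a=3 ⇒ p=803, q=37
…
i=8: a=4 ⇒ p=198665, q=9154
…
i=10: a=1 ⇒ p=843469, q=38865
…
i=12: a=2 ⇒ p=5506953, q=253747
i=13: a=1 ⇒ p=7838695, q=361188
(x₁, y₁) = (7838695, 361188);  7838695² − 471·361188² = 1 ✓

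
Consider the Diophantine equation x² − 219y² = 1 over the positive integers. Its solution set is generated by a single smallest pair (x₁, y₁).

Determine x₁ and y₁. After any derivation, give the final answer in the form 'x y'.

74 5

[14; 1,3,1,28] for √219; ℓ=4 ⇒ convergent index 3
a_0=14:  p_0=14·1+0=14,  q_0=14·0+1=1
…
a_2=3:  p_2=3·15+14=59,  q_2=3·1+1=4
a_3=1:  p_3=1·59+15=74,  q_3=1·4+1=5
fundamental: x₁=74, y₁=5  (since 5476 − 219·25 = 1)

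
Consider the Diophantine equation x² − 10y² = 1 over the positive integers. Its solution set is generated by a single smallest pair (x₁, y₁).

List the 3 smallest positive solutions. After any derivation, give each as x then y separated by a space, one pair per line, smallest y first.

d=10: √d = [3; 6] (ℓ=1, odd), read p_1/q_1
step 0: (3, 1)  from 3·(1,0) + (0,1)
step 1: (19, 6)  from 6·(3,1) + (1,0)
(x₁, y₁) = (19, 6);  19² − 10·6² = 1 ✓
k=2:  x_2 = 19·19+10·6·6 = 721,  y_2 = 19·6+6·19 = 228
k=3:  x_3 = 19·721+10·6·228 = 27379,  y_3 = 19·228+6·721 = 8658

19 6
721 228
27379 8658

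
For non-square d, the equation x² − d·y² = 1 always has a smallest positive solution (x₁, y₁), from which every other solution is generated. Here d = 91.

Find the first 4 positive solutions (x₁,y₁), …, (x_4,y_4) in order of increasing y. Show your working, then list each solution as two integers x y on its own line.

1574 165
4954951 519420
15598184174 1635133995
49103078824801 5147401296840

√91 → a₀=9, period (1,1,5,1,5,1,1,18); ℓ=8 even so k=7
a_0=9:  p_0=9·1+0=9,  q_0=9·0+1=1
…
a_2=1:  p_2=1·10+9=19,  q_2=1·1+1=2
…
a_4=1:  p_4=1·105+19=124,  q_4=1·11+2=13
a_5=5:  p_5=5·124+105=725,  q_5=5·13+11=76
a_6=1:  p_6=1·725+124=849,  q_6=1·76+13=89
a_7=1:  p_7=1·849+725=1574,  q_7=1·89+76=165
fundamental: x₁=1574, y₁=165  (since 2477476 − 91·27225 = 1)
(x_2, y_2) = (1574·1574 + 91·165·165, 1574·165 + 165·1574) = (4954951, 519420)
(x_3, y_3) = (1574·4954951 + 91·165·519420, 1574·519420 + 165·4954951) = (15598184174, 1635133995)
(x_4, y_4) = (1574·15598184174 + 91·165·1635133995, 1574·1635133995 + 165·15598184174) = (49103078824801, 5147401296840)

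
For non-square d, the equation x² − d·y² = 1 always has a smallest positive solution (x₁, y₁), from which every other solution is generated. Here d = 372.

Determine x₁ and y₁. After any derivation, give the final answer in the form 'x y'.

12151 630

d=372: √d = [19; 3,2,12,2,3,38] (ℓ=6, even), read p_5/q_5
i=0: a=19 ⇒ p=19, q=1
i=1: a=3 ⇒ p=58, q=3
…
i=4: a=2 ⇒ p=3491, q=181
i=5: a=3 ⇒ p=12151, q=630
(x₁, y₁) = (12151, 630);  12151² − 372·630² = 1 ✓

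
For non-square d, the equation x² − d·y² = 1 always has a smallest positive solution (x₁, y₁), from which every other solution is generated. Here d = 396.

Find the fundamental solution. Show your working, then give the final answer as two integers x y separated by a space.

199 10

[19; 1,8,1,38] for √396; ℓ=4 ⇒ convergent index 3
i=0: a=19 ⇒ p=19, q=1
…
i=2: a=8 ⇒ p=179, q=9
i=3: a=1 ⇒ p=199, q=10
fundamental: x₁=199, y₁=10  (since 39601 − 396·100 = 1)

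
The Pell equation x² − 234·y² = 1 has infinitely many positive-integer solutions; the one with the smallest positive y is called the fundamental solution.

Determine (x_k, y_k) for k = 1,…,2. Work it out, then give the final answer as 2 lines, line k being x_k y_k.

√234 = [15; 3,2,1,2,1,2,3,30, …], period ℓ=8 (even) → k=7
step 0: (15, 1)  from 15·(1,0) + (0,1)
step 1: (46, 3)  from 3·(15,1) + (1,0)
step 2: (107, 7)  from 2·(46,3) + (15,1)
step 3: (153, 10)  from 1·(107,7) + (46,3)
step 4: (413, 27)  from 2·(153,10) + (107,7)
step 5: (566, 37)  from 1·(413,27) + (153,10)
step 6: (1545, 101)  from 2·(566,37) + (413,27)
step 7: (5201, 340)  from 3·(1545,101) + (566,37)
fundamental: x₁=5201, y₁=340  (since 27050401 − 234·115600 = 1)
(x_2, y_2) = (5201·5201 + 234·340·340, 5201·340 + 340·5201) = (54100801, 3536680)

5201 340
54100801 3536680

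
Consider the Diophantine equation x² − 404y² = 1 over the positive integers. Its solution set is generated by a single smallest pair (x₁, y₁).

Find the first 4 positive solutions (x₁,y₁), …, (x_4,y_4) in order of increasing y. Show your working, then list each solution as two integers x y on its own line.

201 10
80801 4020
32481801 1616030
13057603201 649640040

√404 = [20; 10,40, …], period ℓ=2 (even) → k=1
a_0=20:  p_0=20·1+0=20,  q_0=20·0+1=1
a_1=10:  p_1=10·20+1=201,  q_1=10·1+0=10
fundamental: x₁=201, y₁=10  (since 40401 − 404·100 = 1)
k=2:  x_2 = 201·201+404·10·10 = 80801,  y_2 = 201·10+10·201 = 4020
k=3:  x_3 = 201·80801+404·10·4020 = 32481801,  y_3 = 201·4020+10·80801 = 1616030
k=4:  x_4 = 201·32481801+404·10·1616030 = 13057603201,  y_4 = 201·1616030+10·32481801 = 649640040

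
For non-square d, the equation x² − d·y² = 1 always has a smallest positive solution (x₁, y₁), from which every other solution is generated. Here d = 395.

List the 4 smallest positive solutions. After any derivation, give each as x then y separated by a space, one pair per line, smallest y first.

d=395: √d = [19; 1,6,1,38] (ℓ=4, even), read p_3/q_3
i=0: a=19 ⇒ p=19, q=1
i=1: a=1 ⇒ p=20, q=1
i=2: a=6 ⇒ p=139, q=7
i=3: a=1 ⇒ p=159, q=8
fundamental: x₁=159, y₁=8  (since 25281 − 395·64 = 1)
k=2:  x_2 = 159·159+395·8·8 = 50561,  y_2 = 159·8+8·159 = 2544
k=3:  x_3 = 159·50561+395·8·2544 = 16078239,  y_3 = 159·2544+8·50561 = 808984
k=4:  x_4 = 159·16078239+395·8·808984 = 5112829441,  y_4 = 159·808984+8·16078239 = 257254368

159 8
50561 2544
16078239 808984
5112829441 257254368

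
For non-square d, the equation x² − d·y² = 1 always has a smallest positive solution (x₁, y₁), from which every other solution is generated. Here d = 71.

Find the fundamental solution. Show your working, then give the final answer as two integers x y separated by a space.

3480 413

d=71: √d = [8; 2,2,1,7,1,2,2,16] (ℓ=8, even), read p_7/q_7
step 0: (8, 1)  from 8·(1,0) + (0,1)
…
step 2: (42, 5)  from 2·(17,2) + (8,1)
step 3: (59, 7)  from 1·(42,5) + (17,2)
step 4: (455, 54)  from 7·(59,7) + (42,5)
step 5: (514, 61)  from 1·(455,54) + (59,7)
step 6: (1483, 176)  from 2·(514,61) + (455,54)
step 7: (3480, 413)  from 2·(1483,176) + (514,61)
(x₁, y₁) = (3480, 413);  3480² − 71·413² = 1 ✓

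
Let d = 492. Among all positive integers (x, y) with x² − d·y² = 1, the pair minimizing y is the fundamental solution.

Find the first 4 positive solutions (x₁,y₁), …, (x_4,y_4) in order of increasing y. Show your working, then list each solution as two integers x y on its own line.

√492 → a₀=22, period (5,1,1,10,1,1,5,44); ℓ=8 even so k=7
a_0=22:  p_0=22·1+0=22,  q_0=22·0+1=1
a_1=5:  p_1=5·22+1=111,  q_1=5·1+0=5
a_2=1:  p_2=1·111+22=133,  q_2=1·5+1=6
a_3=1:  p_3=1·133+111=244,  q_3=1·6+5=11
a_4=10:  p_4=10·244+133=2573,  q_4=10·11+6=116
…
a_6=1:  p_6=1·2817+2573=5390,  q_6=1·127+116=243
a_7=5:  p_7=5·5390+2817=29767,  q_7=5·243+127=1342
fundamental: x₁=29767, y₁=1342  (since 886074289 − 492·1800964 = 1)
k=2:  x_2 = 29767·29767+492·1342·1342 = 1772148577,  y_2 = 29767·1342+1342·29767 = 79894628
k=3:  x_3 = 29767·1772148577+492·1342·79894628 = 105503093353351,  y_3 = 29767·79894628+1342·1772148577 = 4756446782010
k=4:  x_4 = 29767·105503093353351+492·1342·4756446782010 = 6281021157926249857,  y_4 = 29767·4756446782010+1342·105503093353351 = 283170302640288712

29767 1342
1772148577 79894628
105503093353351 4756446782010
6281021157926249857 283170302640288712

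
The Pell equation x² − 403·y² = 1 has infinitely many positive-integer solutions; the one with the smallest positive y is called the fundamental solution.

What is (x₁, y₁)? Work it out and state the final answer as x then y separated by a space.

√403 → a₀=20, period (13,2,1,3,1,3,1,2,13,40); ℓ=10 even so k=9
step 0: (20, 1)  from 20·(1,0) + (0,1)
…
step 6: (14213, 708)  from 3·(3754,187) + (2951,147)
…
step 8: (50147, 2498)  from 2·(17967,895) + (14213,708)
step 9: (669878, 33369)  from 13·(50147,2498) + (17967,895)
(x₁, y₁) = (669878, 33369);  669878² − 403·33369² = 1 ✓

669878 33369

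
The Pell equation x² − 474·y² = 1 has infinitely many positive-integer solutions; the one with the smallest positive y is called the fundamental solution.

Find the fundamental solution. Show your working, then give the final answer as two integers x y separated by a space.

193549 8890

√474 → a₀=21, period (1,3,2,1,1,…,3,1,42); ℓ=14 even so k=13
step 0: (21, 1)  from 21·(1,0) + (0,1)
step 1: (22, 1)  from 1·(21,1) + (1,0)
step 2: (87, 4)  from 3·(22,1) + (21,1)
step 3: (196, 9)  from 2·(87,4) + (22,1)
…
step 6: (762, 35)  from 1·(479,22) + (283,13)
step 7: (5051, 232)  from 6·(762,35) + (479,22)
step 8: (5813, 267)  from 1·(5051,232) + (762,35)
…
step 10: (16677, 766)  from 1·(10864,499) + (5813,267)
step 11: (44218, 2031)  from 2·(16677,766) + (10864,499)
step 12: (149331, 6859)  from 3·(44218,2031) + (16677,766)
step 13: (193549, 8890)  from 1·(149331,6859) + (44218,2031)
(x₁, y₁) = (193549, 8890);  193549² − 474·8890² = 1 ✓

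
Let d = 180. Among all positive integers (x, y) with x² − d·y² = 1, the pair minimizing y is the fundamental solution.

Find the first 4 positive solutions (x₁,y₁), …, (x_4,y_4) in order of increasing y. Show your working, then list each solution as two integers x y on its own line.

√180 = [13; 2,2,2,26, …], period ℓ=4 (even) → k=3
i=0: a=13 ⇒ p=13, q=1
i=1: a=2 ⇒ p=27, q=2
i=2: a=2 ⇒ p=67, q=5
i=3: a=2 ⇒ p=161, q=12
fundamental: x₁=161, y₁=12  (since 25921 − 180·144 = 1)
(161+12√180)^2 = 51841 + 3864√180
(161+12√180)^3 = 16692641 + 1244196√180
(161+12√180)^4 = 5374978561 + 400627248√180

161 12
51841 3864
16692641 1244196
5374978561 400627248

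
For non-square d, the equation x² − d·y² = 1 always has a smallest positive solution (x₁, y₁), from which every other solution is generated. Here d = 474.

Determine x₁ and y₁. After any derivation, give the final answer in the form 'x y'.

√474 → a₀=21, period (1,3,2,1,1,…,3,1,42); ℓ=14 even so k=13
step 0: (21, 1)  from 21·(1,0) + (0,1)
…
step 2: (87, 4)  from 3·(22,1) + (21,1)
…
step 4: (283, 13)  from 1·(196,9) + (87,4)
step 5: (479, 22)  from 1·(283,13) + (196,9)
…
step 7: (5051, 232)  from 6·(762,35) + (479,22)
step 8: (5813, 267)  from 1·(5051,232) + (762,35)
step 9: (10864, 499)  from 1·(5813,267) + (5051,232)
step 10: (16677, 766)  from 1·(10864,499) + (5813,267)
step 11: (44218, 2031)  from 2·(16677,766) + (10864,499)
step 12: (149331, 6859)  from 3·(44218,2031) + (16677,766)
step 13: (193549, 8890)  from 1·(149331,6859) + (44218,2031)
fundamental: x₁=193549, y₁=8890  (since 37461215401 − 474·79032100 = 1)

193549 8890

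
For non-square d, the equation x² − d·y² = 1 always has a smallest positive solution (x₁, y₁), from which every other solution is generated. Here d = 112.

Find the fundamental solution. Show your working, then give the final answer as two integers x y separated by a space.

√112 → a₀=10, period (1,1,2,1,1,20); ℓ=6 even so k=5
i=0: a=10 ⇒ p=10, q=1
i=1: a=1 ⇒ p=11, q=1
i=2: a=1 ⇒ p=21, q=2
…
i=4: a=1 ⇒ p=74, q=7
i=5: a=1 ⇒ p=127, q=12
→ (127, 12).  Check: 127²=16129, 112·12²=16128, difference 1.

127 12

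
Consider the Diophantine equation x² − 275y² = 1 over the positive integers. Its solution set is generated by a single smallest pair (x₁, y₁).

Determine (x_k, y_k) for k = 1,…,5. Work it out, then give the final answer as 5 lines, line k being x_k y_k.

d=275: √d = [16; 1,1,2,1,1,32] (ℓ=6, even), read p_5/q_5
a_0=16:  p_0=16·1+0=16,  q_0=16·0+1=1
a_1=1:  p_1=1·16+1=17,  q_1=1·1+0=1
…
a_3=2:  p_3=2·33+17=83,  q_3=2·2+1=5
a_4=1:  p_4=1·83+33=116,  q_4=1·5+2=7
a_5=1:  p_5=1·116+83=199,  q_5=1·7+5=12
(x₁, y₁) = (199, 12);  199² − 275·12² = 1 ✓
(x_2, y_2) = (199·199 + 275·12·12, 199·12 + 12·199) = (79201, 4776)
(x_3, y_3) = (199·79201 + 275·12·4776, 199·4776 + 12·79201) = (31521799, 1900836)
(x_4, y_4) = (199·31521799 + 275·12·1900836, 199·1900836 + 12·31521799) = (12545596801, 756527952)
(x_5, y_5) = (199·12545596801 + 275·12·756527952, 199·756527952 + 12·12545596801) = (4993116004999, 301096224060)

199 12
79201 4776
31521799 1900836
12545596801 756527952
4993116004999 301096224060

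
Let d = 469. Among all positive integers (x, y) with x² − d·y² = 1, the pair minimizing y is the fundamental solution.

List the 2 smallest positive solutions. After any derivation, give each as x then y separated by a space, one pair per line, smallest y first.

137215 6336
37655912449 1738788480

√469 = [21; 1,1,1,10,6,10,1,1,1,42, …], period ℓ=10 (even) → k=9
i=0: a=21 ⇒ p=21, q=1
i=1: a=1 ⇒ p=22, q=1
i=2: a=1 ⇒ p=43, q=2
i=3: a=1 ⇒ p=65, q=3
…
i=5: a=6 ⇒ p=4223, q=195
i=6: a=10 ⇒ p=42923, q=1982
i=7: a=1 ⇒ p=47146, q=2177
i=8: a=1 ⇒ p=90069, q=4159
i=9: a=1 ⇒ p=137215, q=6336
→ (137215, 6336).  Check: 137215²=18827956225, 469·6336²=18827956224, difference 1.
k=2:  x_2 = 137215·137215+469·6336·6336 = 37655912449,  y_2 = 137215·6336+6336·137215 = 1738788480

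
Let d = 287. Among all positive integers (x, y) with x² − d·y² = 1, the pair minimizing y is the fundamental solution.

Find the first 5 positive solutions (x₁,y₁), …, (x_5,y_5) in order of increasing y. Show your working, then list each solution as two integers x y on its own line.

288 17
165887 9792
95550624 5640175
55036993537 3248731008
31701212726688 1871263420433

√287 = [16; 1,15,1,32, …], period ℓ=4 (even) → k=3
i=0: a=16 ⇒ p=16, q=1
…
i=2: a=15 ⇒ p=271, q=16
i=3: a=1 ⇒ p=288, q=17
(x₁, y₁) = (288, 17);  288² − 287·17² = 1 ✓
(288+17√287)^2 = 165887 + 9792√287
(288+17√287)^3 = 95550624 + 5640175√287
(288+17√287)^4 = 55036993537 + 3248731008√287
(288+17√287)^5 = 31701212726688 + 1871263420433√287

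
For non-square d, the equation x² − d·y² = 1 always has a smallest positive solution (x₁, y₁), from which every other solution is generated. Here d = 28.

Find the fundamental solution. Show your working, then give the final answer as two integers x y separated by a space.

√28 → a₀=5, period (3,2,3,10); ℓ=4 even so k=3
i=0: a=5 ⇒ p=5, q=1
…
i=2: a=2 ⇒ p=37, q=7
i=3: a=3 ⇒ p=127, q=24
→ (127, 24).  Check: 127²=16129, 28·24²=16128, difference 1.

127 24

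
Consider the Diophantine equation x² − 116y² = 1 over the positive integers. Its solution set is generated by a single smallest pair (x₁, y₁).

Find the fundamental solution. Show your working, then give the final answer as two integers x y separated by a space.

√116 = [10; 1,3,2,1,4,1,2,3,1,20, …], period ℓ=10 (even) → k=9
a_0=10:  p_0=10·1+0=10,  q_0=10·0+1=1
a_1=1:  p_1=1·10+1=11,  q_1=1·1+0=1
a_2=3:  p_2=3·11+10=43,  q_2=3·1+1=4
a_3=2:  p_3=2·43+11=97,  q_3=2·4+1=9
a_4=1:  p_4=1·97+43=140,  q_4=1·9+4=13
a_5=4:  p_5=4·140+97=657,  q_5=4·13+9=61
a_6=1:  p_6=1·657+140=797,  q_6=1·61+13=74
a_7=2:  p_7=2·797+657=2251,  q_7=2·74+61=209
a_8=3:  p_8=3·2251+797=7550,  q_8=3·209+74=701
a_9=1:  p_9=1·7550+2251=9801,  q_9=1·701+209=910
(x₁, y₁) = (9801, 910);  9801² − 116·910² = 1 ✓

9801 910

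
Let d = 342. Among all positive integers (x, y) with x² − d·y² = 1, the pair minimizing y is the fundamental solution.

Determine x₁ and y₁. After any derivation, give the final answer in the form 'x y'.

37 2

√342 → a₀=18, period (2,36); ℓ=2 even so k=1
a_0=18:  p_0=18·1+0=18,  q_0=18·0+1=1
a_1=2:  p_1=2·18+1=37,  q_1=2·1+0=2
→ (37, 2).  Check: 37²=1369, 342·2²=1368, difference 1.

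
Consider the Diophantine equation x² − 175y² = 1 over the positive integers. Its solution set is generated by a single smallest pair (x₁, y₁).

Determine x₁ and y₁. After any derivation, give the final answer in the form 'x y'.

d=175: √d = [13; 4,2,1,2,4,26] (ℓ=6, even), read p_5/q_5
k=0  a_k=13  p_k/q_k = 13/1
k=1  a_k=4  p_k/q_k = 53/4
k=2  a_k=2  p_k/q_k = 119/9
k=3  a_k=1  p_k/q_k = 172/13
k=4  a_k=2  p_k/q_k = 463/35
k=5  a_k=4  p_k/q_k = 2024/153
→ (2024, 153).  Check: 2024²=4096576, 175·153²=4096575, difference 1.

2024 153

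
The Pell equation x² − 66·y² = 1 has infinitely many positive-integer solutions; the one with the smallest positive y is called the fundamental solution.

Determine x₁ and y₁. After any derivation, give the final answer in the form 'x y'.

65 8

d=66: √d = [8; 8,16] (ℓ=2, even), read p_1/q_1
a_0=8:  p_0=8·1+0=8,  q_0=8·0+1=1
a_1=8:  p_1=8·8+1=65,  q_1=8·1+0=8
fundamental: x₁=65, y₁=8  (since 4225 − 66·64 = 1)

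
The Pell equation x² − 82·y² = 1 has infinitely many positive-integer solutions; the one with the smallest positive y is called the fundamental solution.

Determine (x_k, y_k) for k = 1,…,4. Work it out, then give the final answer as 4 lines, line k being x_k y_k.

[9; 18] for √82; ℓ=1 ⇒ convergent index 1
a_0=9:  p_0=9·1+0=9,  q_0=9·0+1=1
a_1=18:  p_1=18·9+1=163,  q_1=18·1+0=18
fundamental: x₁=163, y₁=18  (since 26569 − 82·324 = 1)
n=2: (163,18)∘(163,18) = (163·163+82·18·18, 163·18+18·163) = (53137,5868)
n=3: (53137,5868)∘(163,18) = (163·53137+82·18·5868, 163·5868+18·53137) = (17322499,1912950)
n=4: (17322499,1912950)∘(163,18) = (163·17322499+82·18·1912950, 163·1912950+18·17322499) = (5647081537,623615832)

163 18
53137 5868
17322499 1912950
5647081537 623615832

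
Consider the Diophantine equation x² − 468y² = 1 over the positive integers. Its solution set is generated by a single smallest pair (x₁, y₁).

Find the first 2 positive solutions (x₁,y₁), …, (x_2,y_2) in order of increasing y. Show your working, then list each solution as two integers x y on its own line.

√468 = [21; 1,1,1,2,1,1,1,42, …], period ℓ=8 (even) → k=7
k=0  a_k=21  p_k/q_k = 21/1
k=1  a_k=1  p_k/q_k = 22/1
…
k=6  a_k=1  p_k/q_k = 411/19
k=7  a_k=1  p_k/q_k = 649/30
→ (649, 30).  Check: 649²=421201, 468·30²=421200, difference 1.
n=2: (649,30)∘(649,30) = (649·649+468·30·30, 649·30+30·649) = (842401,38940)

649 30
842401 38940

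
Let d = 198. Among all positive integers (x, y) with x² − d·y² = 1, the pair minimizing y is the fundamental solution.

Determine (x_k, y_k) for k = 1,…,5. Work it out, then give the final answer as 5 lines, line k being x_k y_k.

197 14
77617 5516
30580901 2173290
12048797377 856270744
4747195585637 337368499846

√198 = [14; 14,28, …], period ℓ=2 (even) → k=1
k=0  a_k=14  p_k/q_k = 14/1
k=1  a_k=14  p_k/q_k = 197/14
(x₁, y₁) = (197, 14);  197² − 198·14² = 1 ✓
(197+14√198)^2 = 77617 + 5516√198
(197+14√198)^3 = 30580901 + 2173290√198
(197+14√198)^4 = 12048797377 + 856270744√198
(197+14√198)^5 = 4747195585637 + 337368499846√198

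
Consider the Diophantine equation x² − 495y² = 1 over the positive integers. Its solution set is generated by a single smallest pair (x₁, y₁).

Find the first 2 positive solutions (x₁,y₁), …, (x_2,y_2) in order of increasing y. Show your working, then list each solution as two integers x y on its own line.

89 4
15841 712

√495 → a₀=22, period (4,44); ℓ=2 even so k=1
a_0=22:  p_0=22·1+0=22,  q_0=22·0+1=1
a_1=4:  p_1=4·22+1=89,  q_1=4·1+0=4
→ (89, 4).  Check: 89²=7921, 495·4²=7920, difference 1.
n=2: (89,4)∘(89,4) = (89·89+495·4·4, 89·4+4·89) = (15841,712)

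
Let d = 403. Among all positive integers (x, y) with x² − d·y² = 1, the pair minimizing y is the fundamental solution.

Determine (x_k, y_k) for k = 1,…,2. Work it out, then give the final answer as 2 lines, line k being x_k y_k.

√403 → a₀=20, period (13,2,1,3,1,3,1,2,13,40); ℓ=10 even so k=9
step 0: (20, 1)  from 20·(1,0) + (0,1)
…
step 8: (50147, 2498)  from 2·(17967,895) + (14213,708)
step 9: (669878, 33369)  from 13·(50147,2498) + (17967,895)
(x₁, y₁) = (669878, 33369);  669878² − 403·33369² = 1 ✓
n=2: (669878,33369)∘(669878,33369) = (669878·669878+403·33369·33369, 669878·33369+33369·669878) = (897473069767,44706317964)

669878 33369
897473069767 44706317964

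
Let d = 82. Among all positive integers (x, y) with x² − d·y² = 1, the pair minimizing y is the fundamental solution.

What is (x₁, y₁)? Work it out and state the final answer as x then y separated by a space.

163 18

√82 = [9; 18, …], period ℓ=1 (odd) → k=1
i=0: a=9 ⇒ p=9, q=1
i=1: a=18 ⇒ p=163, q=18
→ (163, 18).  Check: 163²=26569, 82·18²=26568, difference 1.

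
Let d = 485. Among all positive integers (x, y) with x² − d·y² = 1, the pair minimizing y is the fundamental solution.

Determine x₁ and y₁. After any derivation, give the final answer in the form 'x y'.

d=485: √d = [22; 44] (ℓ=1, odd), read p_1/q_1
i=0: a=22 ⇒ p=22, q=1
i=1: a=44 ⇒ p=969, q=44
fundamental: x₁=969, y₁=44  (since 938961 − 485·1936 = 1)

969 44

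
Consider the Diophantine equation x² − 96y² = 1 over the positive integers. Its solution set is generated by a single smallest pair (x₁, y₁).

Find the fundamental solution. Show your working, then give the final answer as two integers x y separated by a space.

d=96: √d = [9; 1,3,1,18] (ℓ=4, even), read p_3/q_3
k=0  a_k=9  p_k/q_k = 9/1
…
k=2  a_k=3  p_k/q_k = 39/4
k=3  a_k=1  p_k/q_k = 49/5
fundamental: x₁=49, y₁=5  (since 2401 − 96·25 = 1)

49 5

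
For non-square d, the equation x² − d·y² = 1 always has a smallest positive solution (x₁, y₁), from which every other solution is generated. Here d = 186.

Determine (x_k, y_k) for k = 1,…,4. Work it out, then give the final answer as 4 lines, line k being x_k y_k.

7501 550
112530001 8251100
1688175067501 123783001650
25326002250120001 1856992582502200

[13; 1,1,1,3,4,3,1,1,1,26] for √186; ℓ=10 ⇒ convergent index 9
k=0  a_k=13  p_k/q_k = 13/1
k=1  a_k=1  p_k/q_k = 14/1
…
k=3  a_k=1  p_k/q_k = 41/3
…
k=5  a_k=4  p_k/q_k = 641/47
…
k=8  a_k=1  p_k/q_k = 4787/351
k=9  a_k=1  p_k/q_k = 7501/550
(x₁, y₁) = (7501, 550);  7501² − 186·550² = 1 ✓
n=2: (7501,550)∘(7501,550) = (7501·7501+186·550·550, 7501·550+550·7501) = (112530001,8251100)
n=3: (112530001,8251100)∘(7501,550) = (7501·112530001+186·550·8251100, 7501·8251100+550·112530001) = (1688175067501,123783001650)
n=4: (1688175067501,123783001650)∘(7501,550) = (7501·1688175067501+186·550·123783001650, 7501·123783001650+550·1688175067501) = (25326002250120001,1856992582502200)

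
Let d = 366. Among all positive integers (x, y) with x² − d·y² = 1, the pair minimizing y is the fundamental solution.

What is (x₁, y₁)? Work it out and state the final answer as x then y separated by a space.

√366 = [19; 7,1,1,1,2,12,2,1,1,1,7,38, …], period ℓ=12 (even) → k=11
step 0: (19, 1)  from 19·(1,0) + (0,1)
step 1: (134, 7)  from 7·(19,1) + (1,0)
…
step 4: (440, 23)  from 1·(287,15) + (153,8)
…
step 8: (44499, 2326)  from 1·(30055,1571) + (14444,755)
step 9: (74554, 3897)  from 1·(44499,2326) + (30055,1571)
step 10: (119053, 6223)  from 1·(74554,3897) + (44499,2326)
step 11: (907925, 47458)  from 7·(119053,6223) + (74554,3897)
→ (907925, 47458).  Check: 907925²=824327805625, 366·47458²=824327805624, difference 1.

907925 47458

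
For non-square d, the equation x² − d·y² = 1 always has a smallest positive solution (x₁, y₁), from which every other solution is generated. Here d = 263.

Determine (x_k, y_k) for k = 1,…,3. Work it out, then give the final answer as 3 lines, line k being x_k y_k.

139128 8579
38713200767 2387158224
10772180392483224 664241098768765

[16; 4,1,1,1,1,15,1,1,1,1,4,32] for √263; ℓ=12 ⇒ convergent index 11
k=0  a_k=16  p_k/q_k = 16/1
k=1  a_k=4  p_k/q_k = 65/4
…
k=3  a_k=1  p_k/q_k = 146/9
…
k=7  a_k=1  p_k/q_k = 6195/382
k=8  a_k=1  p_k/q_k = 12017/741
k=9  a_k=1  p_k/q_k = 18212/1123
k=10  a_k=1  p_k/q_k = 30229/1864
k=11  a_k=4  p_k/q_k = 139128/8579
→ (139128, 8579).  Check: 139128²=19356600384, 263·8579²=19356600383, difference 1.
(x_2, y_2) = (139128·139128 + 263·8579·8579, 139128·8579 + 8579·139128) = (38713200767, 2387158224)
(x_3, y_3) = (139128·38713200767 + 263·8579·2387158224, 139128·2387158224 + 8579·38713200767) = (10772180392483224, 664241098768765)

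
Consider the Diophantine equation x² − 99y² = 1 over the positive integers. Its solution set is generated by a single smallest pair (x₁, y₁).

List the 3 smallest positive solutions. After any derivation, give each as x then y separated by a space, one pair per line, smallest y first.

d=99: √d = [9; 1,18] (ℓ=2, even), read p_1/q_1
i=0: a=9 ⇒ p=9, q=1
i=1: a=1 ⇒ p=10, q=1
fundamental: x₁=10, y₁=1  (since 100 − 99·1 = 1)
n=2: (10,1)∘(10,1) = (10·10+99·1·1, 10·1+1·10) = (199,20)
n=3: (199,20)∘(10,1) = (10·199+99·1·20, 10·20+1·199) = (3970,399)

10 1
199 20
3970 399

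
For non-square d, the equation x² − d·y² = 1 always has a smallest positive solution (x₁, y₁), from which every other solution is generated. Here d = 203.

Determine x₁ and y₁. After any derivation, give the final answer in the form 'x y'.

√203 = [14; 4,28, …], period ℓ=2 (even) → k=1
i=0: a=14 ⇒ p=14, q=1
i=1: a=4 ⇒ p=57, q=4
→ (57, 4).  Check: 57²=3249, 203·4²=3248, difference 1.

57 4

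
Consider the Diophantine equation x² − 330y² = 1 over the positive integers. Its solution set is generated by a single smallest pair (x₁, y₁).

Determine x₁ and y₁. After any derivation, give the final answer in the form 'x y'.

109 6

d=330: √d = [18; 6,36] (ℓ=2, even), read p_1/q_1
i=0: a=18 ⇒ p=18, q=1
i=1: a=6 ⇒ p=109, q=6
(x₁, y₁) = (109, 6);  109² − 330·6² = 1 ✓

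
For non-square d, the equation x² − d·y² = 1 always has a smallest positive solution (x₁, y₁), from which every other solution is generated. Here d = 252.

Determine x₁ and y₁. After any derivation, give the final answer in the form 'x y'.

√252 → a₀=15, period (1,6,1,30); ℓ=4 even so k=3
k=0  a_k=15  p_k/q_k = 15/1
k=1  a_k=1  p_k/q_k = 16/1
k=2  a_k=6  p_k/q_k = 111/7
k=3  a_k=1  p_k/q_k = 127/8
fundamental: x₁=127, y₁=8  (since 16129 − 252·64 = 1)

127 8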